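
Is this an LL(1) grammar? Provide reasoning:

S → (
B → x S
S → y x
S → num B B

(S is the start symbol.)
Yes, the grammar is LL(1).

A grammar is LL(1) if for each non-terminal N with multiple productions, the predict sets of those productions are pairwise disjoint, where PREDICT(N → α) = (FIRST(α) \ {ε}) ∪ (FOLLOW(N) if α ⇒* ε).

For S:
  PREDICT(S → '(') = { '(' }
  PREDICT(S → y x) = { 'y' }
  PREDICT(S → num B B) = { 'num' }
B has a single production, so nothing to check there.

All predict sets are disjoint. The grammar IS LL(1).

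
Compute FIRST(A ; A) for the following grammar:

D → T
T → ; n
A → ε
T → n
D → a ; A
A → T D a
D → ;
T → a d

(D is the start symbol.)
FIRST sets of the non-terminals involved (from the grammar, by fixed-point iteration):
  FIRST(A) = { ';', 'a', 'n', ε }

To compute FIRST(A ; A), process the symbols left to right:
Symbol A is a non-terminal. Add FIRST(A) \ {ε} = { ';', 'a', 'n' }
A is nullable (ε ∈ FIRST(A)), continue to the next symbol.
Symbol ; is a terminal. Add ';' and stop.
FIRST(A ; A) = { ';', 'a', 'n' }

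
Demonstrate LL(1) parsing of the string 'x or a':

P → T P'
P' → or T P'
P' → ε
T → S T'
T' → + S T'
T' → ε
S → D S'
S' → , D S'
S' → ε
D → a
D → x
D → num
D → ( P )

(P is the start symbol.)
LL(1) parsing maintains a stack (initially the start symbol over $) and the input. At each step: if the stack top is a terminal, match it against the current input token; if it is a non-terminal N, replace it with the RHS of M[N, lookahead] (the unique production whose predict set contains the lookahead).

Stack is shown with the top on the left.

Stack         Input     Action
------------------------------
P $           x or a $  output P → T P'
T P' $        x or a $  output T → S T'
S T' P' $     x or a $  output S → D S'
D S' T' P' $  x or a $  output D → x
x S' T' P' $  x or a $  match 'x'
S' T' P' $    or a $    output S' → ε
T' P' $       or a $    output T' → ε
P' $          or a $    output P' → or T P'
or T P' $     or a $    match 'or'
T P' $        a $       output T → S T'
S T' P' $     a $       output S → D S'
D S' T' P' $  a $       output D → a
a S' T' P' $  a $       match 'a'
S' T' P' $    $         output S' → ε
T' P' $       $         output T' → ε
P' $          $         output P' → ε
$             $         accept

The string is accepted.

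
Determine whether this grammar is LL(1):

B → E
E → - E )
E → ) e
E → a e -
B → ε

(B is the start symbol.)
Yes, the grammar is LL(1).

Relevant sets:
  FIRST(E) = { ')', '-', 'a' }
  FOLLOW(B) = { $ }

For B:
  PREDICT(B → E) = { ')', '-', 'a' }
  PREDICT(B → ε) = { $ }
For E:
  PREDICT(E → '-' E ')') = { '-' }
  PREDICT(E → ')' e) = { ')' }
  PREDICT(E → a e '-') = { 'a' }

All predict sets are disjoint. The grammar IS LL(1).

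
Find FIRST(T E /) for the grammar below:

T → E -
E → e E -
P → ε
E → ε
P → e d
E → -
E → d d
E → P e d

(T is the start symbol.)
{ '-', 'd', 'e' }

FIRST sets of the non-terminals involved (from the grammar, by fixed-point iteration):
  FIRST(T) = { '-', 'd', 'e' }

To compute FIRST(T E /), process the symbols left to right:
Symbol T is a non-terminal. Add FIRST(T) \ {ε} = { '-', 'd', 'e' }
T is not nullable (ε ∉ FIRST(T)), so stop here.
FIRST(T E /) = { '-', 'd', 'e' }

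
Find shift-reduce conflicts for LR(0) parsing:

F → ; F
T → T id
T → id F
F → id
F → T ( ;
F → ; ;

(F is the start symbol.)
Yes — I4: [F → id .] vs [F → . ; ;]; I9: [F → ; ; .] vs [F → . ; ;]

A shift-reduce conflict occurs when an LR(0) state has both:
  - a complete (reduce) item [A → α .] (dot at the end), and
  - a shift item [B → β . c γ] (dot before a terminal).

Augment with F' → F and build the canonical LR(0) collection (I0 = CLOSURE({[F' → . F]}), then GOTO on every symbol after a dot until no new states appear). It has 11 states:
  I0: { [F → . ; ;], [F → . ; F], [F → . T ( ;], [F → . id], [F' → . F], [T → . T id], [T → . id F] }  — shift
  I1: { [F → . ; ;], [F → . ; F], [F → . T ( ;], [F → . id], [F → ; . ;], [F → ; . F], [T → . T id], [T → . id F] }  — shift
  I2: { [F' → F .] }  — accept
  I3: { [F → T . ( ;], [T → T . id] }  — shift
  I4: { [F → . ; ;], [F → . ; F], [F → . T ( ;], [F → . id], [F → id .], [T → . T id], [T → . id F], [T → id . F] }  — shift, reduce
  I5: { [T → id F .] }  — reduce
  I6: { [F → T ( . ;] }  — shift
  I7: { [T → T id .] }  — reduce
  I8: { [F → T ( ; .] }  — reduce
  I9: { [F → . ; ;], [F → . ; F], [F → . T ( ;], [F → . id], [F → ; . ;], [F → ; . F], [F → ; ; .], [T → . T id], [T → . id F] }  — shift, reduce
  I10: { [F → ; F .] }  — reduce

I4 contains reduce item [F → id .] and shift items [F → . ; ;], [F → . ; F], [F → . id], [T → . id F] — shift-reduce conflict.
I9 contains reduce item [F → ; ; .] and shift items [F → . ; ;], [F → ; . ;], [F → . ; F], [F → . id], [T → . id F] — shift-reduce conflict.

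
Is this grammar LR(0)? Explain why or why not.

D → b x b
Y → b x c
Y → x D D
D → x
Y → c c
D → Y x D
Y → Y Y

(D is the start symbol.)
Augment with D' → D and build the canonical LR(0) collection (I0 = CLOSURE({[D' → . D]}), then GOTO on every symbol after a dot until no new states appear). It has 18 states:
  I0: { [D → . Y x D], [D → . b x b], [D → . x], [D' → . D], [Y → . Y Y], [Y → . b x c], [Y → . c c], [Y → . x D D] }  — shift
  I1: { [D' → D .] }  — accept
  I2: { [D → Y . x D], [Y → . Y Y], [Y → . b x c], [Y → . c c], [Y → . x D D], [Y → Y . Y] }  — shift
  I3: { [D → b . x b], [Y → b . x c] }  — shift
  I4: { [Y → c . c] }  — shift
  I5: { [D → . Y x D], [D → . b x b], [D → . x], [D → x .], [Y → . Y Y], [Y → . b x c], [Y → . c c], [Y → . x D D], [Y → x . D D] }  — shift, reduce
  I6: { [D → . Y x D], [D → . b x b], [D → . x], [Y → . Y Y], [Y → . b x c], [Y → . c c], [Y → . x D D], [Y → x D . D] }  — shift
  I7: { [Y → x D D .] }  — reduce
  I8: { [Y → c c .] }  — reduce
  I9: { [D → b x . b], [Y → b x . c] }  — shift
  I10: { [D → b x b .] }  — reduce
  I11: { [Y → b x c .] }  — reduce
  I12: { [Y → . Y Y], [Y → . b x c], [Y → . c c], [Y → . x D D], [Y → Y . Y], [Y → Y Y .] }  — shift, reduce
  I13: { [Y → b . x c] }  — shift
  I14: { [D → . Y x D], [D → . b x b], [D → . x], [D → Y x . D], [Y → . Y Y], [Y → . b x c], [Y → . c c], [Y → . x D D], [Y → x . D D] }  — shift
  I15: { [D → . Y x D], [D → . b x b], [D → . x], [D → Y x D .], [Y → . Y Y], [Y → . b x c], [Y → . c c], [Y → . x D D], [Y → x D . D] }  — shift, reduce
  I16: { [Y → b x . c] }  — shift
  I17: { [D → . Y x D], [D → . b x b], [D → . x], [Y → . Y Y], [Y → . b x c], [Y → . c c], [Y → . x D D], [Y → x . D D] }  — shift

Conflict in state I5:
  Shift-reduce conflict between [D → x .] and [D → . b x b]
So the grammar is NOT LR(0).

Answer: No. Shift-reduce conflict between [D → x .] and [D → . b x b]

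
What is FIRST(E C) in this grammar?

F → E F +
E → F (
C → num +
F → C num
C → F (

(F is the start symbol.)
{ 'num' }

FIRST sets of the non-terminals involved (from the grammar, by fixed-point iteration):
  FIRST(E) = { 'num' }

To compute FIRST(E C), process the symbols left to right:
Symbol E is a non-terminal. Add FIRST(E) \ {ε} = { 'num' }
E is not nullable (ε ∉ FIRST(E)), so stop here.
FIRST(E C) = { 'num' }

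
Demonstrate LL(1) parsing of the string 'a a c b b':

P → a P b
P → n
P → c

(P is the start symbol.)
LL(1) parsing maintains a stack (initially the start symbol over $) and the input. At each step: if the stack top is a terminal, match it against the current input token; if it is a non-terminal N, replace it with the RHS of M[N, lookahead] (the unique production whose predict set contains the lookahead).

Stack is shown with the top on the left.

Stack      Input        Action
------------------------------
P $        a a c b b $  output P → a P b
a P b $    a a c b b $  match 'a'
P b $      a c b b $    output P → a P b
a P b b $  a c b b $    match 'a'
P b b $    c b b $      output P → c
c b b $    c b b $      match 'c'
b b $      b b $        match 'b'
b $        b $          match 'b'
$          $            accept

The string is accepted.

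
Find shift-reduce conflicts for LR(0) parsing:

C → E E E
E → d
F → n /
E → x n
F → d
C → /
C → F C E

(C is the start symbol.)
No shift-reduce conflicts

Augment with C' → C and build the canonical LR(0) collection (I0 = CLOSURE({[C' → . C]}), then GOTO on every symbol after a dot until no new states appear). It has 15 states:
  I0: { [C → . /], [C → . E E E], [C → . F C E], [C' → . C], [E → . d], [E → . x n], [F → . d], [F → . n /] }  — shift
  I1: { [C → / .] }  — reduce
  I2: { [C' → C .] }  — accept
  I3: { [C → E . E E], [E → . d], [E → . x n] }  — shift
  I4: { [C → . /], [C → . E E E], [C → . F C E], [C → F . C E], [E → . d], [E → . x n], [F → . d], [F → . n /] }  — shift
  I5: { [E → d .], [F → d .] }  — 2 reduces
  I6: { [F → n . /] }  — shift
  I7: { [E → x . n] }  — shift
  I8: { [E → x n .] }  — reduce
  I9: { [F → n / .] }  — reduce
  I10: { [C → F C . E], [E → . d], [E → . x n] }  — shift
  I11: { [C → F C E .] }  — reduce
  I12: { [E → d .] }  — reduce
  I13: { [C → E E . E], [E → . d], [E → . x n] }  — shift
  I14: { [C → E E E .] }  — reduce

No state contains both a complete item and a shift item.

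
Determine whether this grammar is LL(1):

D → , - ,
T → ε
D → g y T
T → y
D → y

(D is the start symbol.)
A grammar is LL(1) if for each non-terminal N with multiple productions, the predict sets of those productions are pairwise disjoint, where PREDICT(N → α) = (FIRST(α) \ {ε}) ∪ (FOLLOW(N) if α ⇒* ε).

Relevant sets:
  FOLLOW(T) = { $ }

For D:
  PREDICT(D → ',' '-' ',') = { ',' }
  PREDICT(D → g y T) = { 'g' }
  PREDICT(D → y) = { 'y' }
For T:
  PREDICT(T → ε) = { $ }
  PREDICT(T → y) = { 'y' }

All predict sets are disjoint. The grammar IS LL(1).

Answer: Yes, the grammar is LL(1).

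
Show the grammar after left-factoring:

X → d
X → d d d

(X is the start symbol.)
Left-factoring transforms A → αβ₁ | αβ₂ into A → αA' and A' → β₁ | β₂
(α is the longest common prefix among the alternatives). Repeat until
no nonterminal has two alternatives with a common prefix.

Round 1: X has alternatives sharing prefix 'd'. Introduce X': X → d X'
  Add: X' → ε
  Add: X' → d d

No remaining common prefixes — done.

Resulting grammar:
X → d X'
X' → ε
X' → d d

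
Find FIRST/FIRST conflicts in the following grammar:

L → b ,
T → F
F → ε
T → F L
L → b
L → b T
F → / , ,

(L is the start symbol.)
Yes. L → b ',' / L → b on { 'b' }; L → b ',' / L → b T on { 'b' }; L → b / L → b T on { 'b' }; T → F / T → F L on { '/' }

FIRST sets of the non-terminals at (or reachable through a nullable prefix from) the front of some alternative:
  FIRST(F) = { '/', ε }
  FIRST(L) = { 'b' }

Productions for L:
  L → b ,: FIRST = { 'b' }
  L → b: FIRST = { 'b' }
  L → b T: FIRST = { 'b' }
Productions for T:
  T → F: FIRST = { '/', ε }
  T → F L: FIRST = { '/', 'b' }
Productions for F:
  F → ε: FIRST = { ε }
  F → / , ,: FIRST = { '/' }

Conflict for L: L → b , and L → b
  Overlap: { 'b' }
Conflict for L: L → b , and L → b T
  Overlap: { 'b' }
Conflict for L: L → b and L → b T
  Overlap: { 'b' }
Conflict for T: T → F and T → F L
  Overlap: { '/' }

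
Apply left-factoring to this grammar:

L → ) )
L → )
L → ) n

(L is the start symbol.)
L → ) L'
L' → )
L' → ε
L' → n

Left-factoring transforms A → αβ₁ | αβ₂ into A → αA' and A' → β₁ | β₂
(α is the longest common prefix among the alternatives). Repeat until
no nonterminal has two alternatives with a common prefix.

Round 1: L has alternatives sharing prefix ')'. Introduce L': L → ) L'
  Add: L' → )
  Add: L' → ε
  Add: L' → n

No remaining common prefixes — done.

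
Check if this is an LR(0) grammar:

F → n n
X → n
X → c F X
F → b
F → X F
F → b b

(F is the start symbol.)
A grammar is LR(0) if no state in the canonical LR(0) collection has:
  - both a shift item (dot before a terminal) and a complete item (shift-reduce conflict), or
  - two or more complete items (reduce-reduce conflict; the accept item [F' → F .] counts as a complete item here).

Augment with F' → F and build the canonical LR(0) collection (I0 = CLOSURE({[F' → . F]}), then GOTO on every symbol after a dot until no new states appear). It has 12 states:
  I0: { [F → . X F], [F → . b b], [F → . b], [F → . n n], [F' → . F], [X → . c F X], [X → . n] }  — shift
  I1: { [F' → F .] }  — accept
  I2: { [F → . X F], [F → . b b], [F → . b], [F → . n n], [F → X . F], [X → . c F X], [X → . n] }  — shift
  I3: { [F → b . b], [F → b .] }  — shift, reduce
  I4: { [F → . X F], [F → . b b], [F → . b], [F → . n n], [X → . c F X], [X → . n], [X → c . F X] }  — shift
  I5: { [F → n . n], [X → n .] }  — shift, reduce
  I6: { [F → n n .] }  — reduce
  I7: { [X → . c F X], [X → . n], [X → c F . X] }  — shift
  I8: { [X → c F X .] }  — reduce
  I9: { [X → n .] }  — reduce
  I10: { [F → b b .] }  — reduce
  I11: { [F → X F .] }  — reduce

Conflict in state I3:
  Shift-reduce conflict between [F → b .] and [F → b . b]
So the grammar is NOT LR(0).

Answer: No. Shift-reduce conflict between [F → b .] and [F → b . b]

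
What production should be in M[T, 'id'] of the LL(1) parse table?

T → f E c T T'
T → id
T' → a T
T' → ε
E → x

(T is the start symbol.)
T → id

To find M[T, 'id'], we find productions for T where 'id' is in the predict set (PREDICT(N → α) = (FIRST(α) \ {ε}) ∪ (FOLLOW(N) if α ⇒* ε)).

T → f E c T T': PREDICT = { 'f' }
T → id: PREDICT = { 'id' }
  'id' is in predict set, so this production goes in M[T, 'id']

M[T, 'id'] = T → id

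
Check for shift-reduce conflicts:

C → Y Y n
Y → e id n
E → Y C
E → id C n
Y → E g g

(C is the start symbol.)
No shift-reduce conflicts

A shift-reduce conflict occurs when an LR(0) state has both:
  - a complete (reduce) item [A → α .] (dot at the end), and
  - a shift item [B → β . c γ] (dot before a terminal).

Augment with C' → C and build the canonical LR(0) collection (I0 = CLOSURE({[C' → . C]}), then GOTO on every symbol after a dot until no new states appear). It has 15 states:
  I0: { [C → . Y Y n], [C' → . C], [E → . Y C], [E → . id C n], [Y → . E g g], [Y → . e id n] }  — shift
  I1: { [C' → C .] }  — accept
  I2: { [Y → E . g g] }  — shift
  I3: { [C → . Y Y n], [C → Y . Y n], [E → . Y C], [E → . id C n], [E → Y . C], [Y → . E g g], [Y → . e id n] }  — shift
  I4: { [Y → e . id n] }  — shift
  I5: { [C → . Y Y n], [E → . Y C], [E → . id C n], [E → id . C n], [Y → . E g g], [Y → . e id n] }  — shift
  I6: { [E → id C . n] }  — shift
  I7: { [E → id C n .] }  — reduce
  I8: { [Y → e id . n] }  — shift
  I9: { [Y → e id n .] }  — reduce
  I10: { [E → Y C .] }  — reduce
  I11: { [C → . Y Y n], [C → Y . Y n], [C → Y Y . n], [E → . Y C], [E → . id C n], [E → Y . C], [Y → . E g g], [Y → . e id n] }  — shift
  I12: { [C → Y Y n .] }  — reduce
  I13: { [Y → E g . g] }  — shift
  I14: { [Y → E g g .] }  — reduce

No state contains both a complete item and a shift item.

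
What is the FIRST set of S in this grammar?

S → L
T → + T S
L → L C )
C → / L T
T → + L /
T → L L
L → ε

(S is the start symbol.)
FIRST sets of the other non-terminals involved (by the same procedure, iterated to a fixed point):
  FIRST(L) = { '/', ε }

From S → L:
  - L is a non-terminal: add FIRST(L) \ {ε} = { '/' }
    L is nullable and nothing follows, so the whole right-hand side can vanish: ε ∈ FIRST(S)

Collecting: FIRST(S) = { '/', ε }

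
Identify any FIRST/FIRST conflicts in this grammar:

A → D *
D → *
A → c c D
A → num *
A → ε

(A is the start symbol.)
A FIRST/FIRST conflict occurs when two productions N → α and N → β for the same non-terminal have FIRST(α) ∩ FIRST(β) ≠ ∅ (with ε ∈ FIRST of a nullable right-hand side, so two nullable alternatives also conflict).

FIRST sets of the non-terminals at (or reachable through a nullable prefix from) the front of some alternative:
  FIRST(D) = { '*' }

Productions for A:
  A → D *: FIRST = { '*' }
  A → c c D: FIRST = { 'c' }
  A → num *: FIRST = { 'num' }
  A → ε: FIRST = { ε }
D has only one production, so no FIRST/FIRST conflict is possible there.

All alternatives of each non-terminal have pairwise disjoint FIRST sets.

Answer: No FIRST/FIRST conflicts.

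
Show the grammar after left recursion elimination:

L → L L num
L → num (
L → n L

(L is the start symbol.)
L is directly left-recursive. The standard transformation for
  A → A α₁ | ... | A α_m | β₁ | ... | β_n
is
  A  → β₁ A' | ... | β_n A'
  A' → α₁ A' | ... | α_m A' | ε

L → num ( becomes L → num ( L'
L → n L becomes L → n L L'
L → L L num becomes L' → L num L'
Add L' → ε

Resulting grammar:
L → num ( L'
L → n L L'
L' → L num L'
L' → ε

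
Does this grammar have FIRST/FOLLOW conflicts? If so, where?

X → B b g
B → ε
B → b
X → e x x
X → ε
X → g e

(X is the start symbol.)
A FIRST/FOLLOW conflict occurs when a non-terminal N has a nullable alternative N → β (β ⇒* ε) and another alternative N → α with FIRST(α) ∩ FOLLOW(N) ≠ ∅: on such a lookahead the parser cannot decide between expanding α and letting N vanish via β.

Nullable non-terminals: B, X.
FIRST sets used below: FIRST(B) = { 'b', ε }

B: nullable alternative(s) B → ε; FOLLOW(B) = { 'b' }
  B → ε: FIRST \ {ε} = { } — this is the only nullable alternative, skip
  B → b: FIRST \ {ε} = { 'b' } — overlaps FOLLOW(B) on { 'b' }: CONFLICT

X: nullable alternative(s) X → ε; FOLLOW(X) = { $ }
  X → B b g: FIRST \ {ε} = { 'b' } — disjoint from FOLLOW(X)
  X → e x x: FIRST \ {ε} = { 'e' } — disjoint from FOLLOW(X)
  X → ε: FIRST \ {ε} = { } — this is the only nullable alternative, skip
  X → g e: FIRST \ {ε} = { 'g' } — disjoint from FOLLOW(X)

So the grammar has 1 FIRST/FOLLOW conflict (marked CONFLICT above).

Answer: Yes. B → b with FOLLOW(B) on { 'b' }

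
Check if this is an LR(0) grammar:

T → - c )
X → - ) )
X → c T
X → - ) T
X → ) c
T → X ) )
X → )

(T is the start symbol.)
No. Shift-reduce conflict between [X → ) .] and [X → ) . c]

A grammar is LR(0) if no state in the canonical LR(0) collection has:
  - both a shift item (dot before a terminal) and a complete item (shift-reduce conflict), or
  - two or more complete items (reduce-reduce conflict; the accept item [T' → T .] counts as a complete item here).

Augment with T' → T and build the canonical LR(0) collection (I0 = CLOSURE({[T' → . T]}), then GOTO on every symbol after a dot until no new states appear). It has 15 states:
  I0: { [T → . - c )], [T → . X ) )], [T' → . T], [X → . ) c], [X → . )], [X → . - ) )], [X → . - ) T], [X → . c T] }  — shift
  I1: { [X → ) . c], [X → ) .] }  — shift, reduce
  I2: { [T → - . c )], [X → - . ) )], [X → - . ) T] }  — shift
  I3: { [T' → T .] }  — accept
  I4: { [T → X . ) )] }  — shift
  I5: { [T → . - c )], [T → . X ) )], [X → . ) c], [X → . )], [X → . - ) )], [X → . - ) T], [X → . c T], [X → c . T] }  — shift
  I6: { [X → c T .] }  — reduce
  I7: { [T → X ) . )] }  — shift
  I8: { [T → X ) ) .] }  — reduce
  I9: { [T → . - c )], [T → . X ) )], [X → - ) . )], [X → - ) . T], [X → . ) c], [X → . )], [X → . - ) )], [X → . - ) T], [X → . c T] }  — shift
  I10: { [T → - c . )] }  — shift
  I11: { [T → - c ) .] }  — reduce
  I12: { [X → ) . c], [X → ) .], [X → - ) ) .] }  — shift, 2 reduces
  I13: { [X → - ) T .] }  — reduce
  I14: { [X → ) c .] }  — reduce

Conflict in state I1:
  Shift-reduce conflict between [X → ) .] and [X → ) . c]
So the grammar is NOT LR(0).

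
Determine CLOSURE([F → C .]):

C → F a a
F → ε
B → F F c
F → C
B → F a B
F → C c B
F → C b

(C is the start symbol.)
To compute CLOSURE, for each item [A → α.Bβ] where B is a non-terminal, add [B → .γ] for all productions B → γ; repeat for the newly added items until nothing changes.

Start with: [F → C .]
The dot is at the end, so nothing is added.

CLOSURE = { [F → C .] }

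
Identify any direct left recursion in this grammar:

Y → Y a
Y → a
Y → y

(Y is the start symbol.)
Y → Y a: LEFT RECURSIVE (starts with Y)
Y → a: starts with a
Y → y: starts with y

The grammar has direct left recursion on: Y.

Answer: Yes, Y is left-recursive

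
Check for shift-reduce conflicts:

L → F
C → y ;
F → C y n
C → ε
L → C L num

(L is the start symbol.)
A shift-reduce conflict occurs when an LR(0) state has both:
  - a complete (reduce) item [A → α .] (dot at the end), and
  - a shift item [B → β . c γ] (dot before a terminal).

Augment with L' → L and build the canonical LR(0) collection (I0 = CLOSURE({[L' → . L]}), then GOTO on every symbol after a dot until no new states appear). It has 10 states:
  I0: { [C → . y ;], [C → .], [F → . C y n], [L → . C L num], [L → . F], [L' → . L] }  — shift, reduce
  I1: { [C → . y ;], [C → .], [F → . C y n], [F → C . y n], [L → . C L num], [L → . F], [L → C . L num] }  — shift, reduce
  I2: { [L → F .] }  — reduce
  I3: { [L' → L .] }  — accept
  I4: { [C → y . ;] }  — shift
  I5: { [C → y ; .] }  — reduce
  I6: { [L → C L . num] }  — shift
  I7: { [C → y . ;], [F → C y . n] }  — shift
  I8: { [F → C y n .] }  — reduce
  I9: { [L → C L num .] }  — reduce

I0 contains reduce item [C → .] and shift item [C → . y ;] — shift-reduce conflict.
I1 contains reduce item [C → .] and shift items [C → . y ;], [F → C . y n] — shift-reduce conflict.

Answer: Yes — I0: [C → .] vs [C → . y ;]; I1: [C → .] vs [C → . y ;]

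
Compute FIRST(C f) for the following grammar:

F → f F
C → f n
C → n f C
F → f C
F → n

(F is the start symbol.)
FIRST sets of the non-terminals involved (from the grammar, by fixed-point iteration):
  FIRST(C) = { 'f', 'n' }

To compute FIRST(C f), process the symbols left to right:
Symbol C is a non-terminal. Add FIRST(C) \ {ε} = { 'f', 'n' }
C is not nullable (ε ∉ FIRST(C)), so stop here.
FIRST(C f) = { 'f', 'n' }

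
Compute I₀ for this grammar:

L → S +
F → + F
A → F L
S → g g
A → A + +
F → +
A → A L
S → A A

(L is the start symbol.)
First, augment the grammar with L' → L
I₀ = CLOSURE({ [L' → . L] }):
  [L' → . L] has the dot before L: add [L → . S +]
  [L → . S +] has the dot before S: add [S → . g g], [S → . A A]
  [S → . A A] has the dot before A: add [A → . F L], [A → . A + +], [A → . A L]
  [A → . F L] has the dot before F: add [F → . + F], [F → . +]
No further items can be added.

I₀ = { [A → . A + +], [A → . A L], [A → . F L], [F → . + F], [F → . +], [L → . S +], [L' → . L], [S → . A A], [S → . g g] }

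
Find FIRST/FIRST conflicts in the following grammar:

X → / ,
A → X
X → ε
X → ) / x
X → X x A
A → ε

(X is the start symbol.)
A FIRST/FIRST conflict occurs when two productions N → α and N → β for the same non-terminal have FIRST(α) ∩ FIRST(β) ≠ ∅ (with ε ∈ FIRST of a nullable right-hand side, so two nullable alternatives also conflict).

FIRST sets of the non-terminals at (or reachable through a nullable prefix from) the front of some alternative:
  FIRST(X) = { ')', '/', 'x', ε }

Productions for X:
  X → / ,: FIRST = { '/' }
  X → ε: FIRST = { ε }
  X → ) / x: FIRST = { ')' }
  X → X x A: FIRST = { ')', '/', 'x' }
Productions for A:
  A → X: FIRST = { ')', '/', 'x', ε }
  A → ε: FIRST = { ε }

Conflict for X: X → / , and X → X x A
  Overlap: { '/' }
Conflict for X: X → ) / x and X → X x A
  Overlap: { ')' }
Conflict for A: A → X and A → ε
  Overlap: { ε }

Answer: Yes. X → '/' ',' / X → X x A on { '/' }; X → ')' '/' x / X → X x A on { ')' }; A → X / A → ε on { ε }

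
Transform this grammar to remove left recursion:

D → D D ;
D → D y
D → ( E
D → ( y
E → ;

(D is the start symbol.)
D → ( E D'
D → ( y D'
D' → D ; D'
D' → y D'
D' → ε
E → ;

D is directly left-recursive. The standard transformation for
  A → A α₁ | ... | A α_m | β₁ | ... | β_n
is
  A  → β₁ A' | ... | β_n A'
  A' → α₁ A' | ... | α_m A' | ε

D → ( E becomes D → ( E D'
D → ( y becomes D → ( y D'
D → D D ; becomes D' → D ; D'
D → D y becomes D' → y D'
Add D' → ε

Productions for other non-terminals are unchanged:
  E → ;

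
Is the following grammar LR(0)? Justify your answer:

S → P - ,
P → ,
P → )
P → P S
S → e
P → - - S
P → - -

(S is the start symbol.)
No. Shift-reduce conflict between [P → - - .] and [P → . )]

Augment with S' → S and build the canonical LR(0) collection (I0 = CLOSURE({[S' → . S]}), then GOTO on every symbol after a dot until no new states appear). It has 12 states:
  I0: { [P → . )], [P → . ,], [P → . - - S], [P → . - -], [P → . P S], [S → . P - ,], [S → . e], [S' → . S] }  — shift
  I1: { [P → ) .] }  — reduce
  I2: { [P → , .] }  — reduce
  I3: { [P → - . - S], [P → - . -] }  — shift
  I4: { [P → . )], [P → . ,], [P → . - - S], [P → . - -], [P → . P S], [P → P . S], [S → . P - ,], [S → . e], [S → P . - ,] }  — shift
  I5: { [S' → S .] }  — accept
  I6: { [S → e .] }  — reduce
  I7: { [P → - . - S], [P → - . -], [S → P - . ,] }  — shift
  I8: { [P → P S .] }  — reduce
  I9: { [S → P - , .] }  — reduce
  I10: { [P → - - . S], [P → - - .], [P → . )], [P → . ,], [P → . - - S], [P → . - -], [P → . P S], [S → . P - ,], [S → . e] }  — shift, reduce
  I11: { [P → - - S .] }  — reduce

Conflict in state I10:
  Shift-reduce conflict between [P → - - .] and [P → . )]
So the grammar is NOT LR(0).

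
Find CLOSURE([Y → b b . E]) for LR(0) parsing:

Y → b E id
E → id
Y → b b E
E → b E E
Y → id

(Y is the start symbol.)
{ [E → . b E E], [E → . id], [Y → b b . E] }

To compute CLOSURE, for each item [A → α.Bβ] where B is a non-terminal, add [B → .γ] for all productions B → γ; repeat for the newly added items until nothing changes.

Start with: [Y → b b . E]
  [Y → b b . E] has the dot before E: add [E → . id], [E → . b E E]
No further items can be added.

CLOSURE = { [E → . b E E], [E → . id], [Y → b b . E] }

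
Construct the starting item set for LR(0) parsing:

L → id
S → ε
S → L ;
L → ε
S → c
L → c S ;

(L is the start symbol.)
{ [L → . c S ;], [L → . id], [L → .], [L' → . L] }

First, augment the grammar with L' → L
I₀ = CLOSURE({ [L' → . L] }):
  [L' → . L] has the dot before L: add [L → . id], [L → .], [L → . c S ;]
No further items can be added.

I₀ = { [L → . c S ;], [L → . id], [L → .], [L' → . L] }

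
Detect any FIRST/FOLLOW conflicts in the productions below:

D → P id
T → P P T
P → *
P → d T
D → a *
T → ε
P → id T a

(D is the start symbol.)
A FIRST/FOLLOW conflict occurs when a non-terminal N has a nullable alternative N → β (β ⇒* ε) and another alternative N → α with FIRST(α) ∩ FOLLOW(N) ≠ ∅: on such a lookahead the parser cannot decide between expanding α and letting N vanish via β.

Nullable non-terminals: T.
FIRST sets used below: FIRST(P) = { '*', 'd', 'id' }

T: nullable alternative(s) T → ε; FOLLOW(T) = { '*', 'a', 'd', 'id' }
  T → P P T: FIRST \ {ε} = { '*', 'd', 'id' } — overlaps FOLLOW(T) on { '*', 'd', 'id' }: CONFLICT
  T → ε: FIRST \ {ε} = { } — this is the only nullable alternative, skip

D, P have no nullable alternative, so no FIRST/FOLLOW check is needed there.

So the grammar has 1 FIRST/FOLLOW conflict (marked CONFLICT above).

Answer: Yes. T → P P T with FOLLOW(T) on { '*', 'd', 'id' }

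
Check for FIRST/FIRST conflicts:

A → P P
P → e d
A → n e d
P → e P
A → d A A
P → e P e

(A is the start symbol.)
Yes. P → e d / P → e P on { 'e' }; P → e d / P → e P e on { 'e' }; P → e P / P → e P e on { 'e' }

A FIRST/FIRST conflict occurs when two productions N → α and N → β for the same non-terminal have FIRST(α) ∩ FIRST(β) ≠ ∅ (with ε ∈ FIRST of a nullable right-hand side, so two nullable alternatives also conflict).

FIRST sets of the non-terminals at (or reachable through a nullable prefix from) the front of some alternative:
  FIRST(P) = { 'e' }

Productions for A:
  A → P P: FIRST = { 'e' }
  A → n e d: FIRST = { 'n' }
  A → d A A: FIRST = { 'd' }
Productions for P:
  P → e d: FIRST = { 'e' }
  P → e P: FIRST = { 'e' }
  P → e P e: FIRST = { 'e' }

Conflict for P: P → e d and P → e P
  Overlap: { 'e' }
Conflict for P: P → e d and P → e P e
  Overlap: { 'e' }
Conflict for P: P → e P and P → e P e
  Overlap: { 'e' }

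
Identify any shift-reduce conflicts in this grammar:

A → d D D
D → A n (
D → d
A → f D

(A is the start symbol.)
Augment with A' → A and build the canonical LR(0) collection (I0 = CLOSURE({[A' → . A]}), then GOTO on every symbol after a dot until no new states appear). It has 11 states:
  I0: { [A → . d D D], [A → . f D], [A' → . A] }  — shift
  I1: { [A' → A .] }  — accept
  I2: { [A → . d D D], [A → . f D], [A → d . D D], [D → . A n (], [D → . d] }  — shift
  I3: { [A → . d D D], [A → . f D], [A → f . D], [D → . A n (], [D → . d] }  — shift
  I4: { [D → A . n (] }  — shift
  I5: { [A → f D .] }  — reduce
  I6: { [A → . d D D], [A → . f D], [A → d . D D], [D → . A n (], [D → . d], [D → d .] }  — shift, reduce
  I7: { [A → . d D D], [A → . f D], [A → d D . D], [D → . A n (], [D → . d] }  — shift
  I8: { [A → d D D .] }  — reduce
  I9: { [D → A n . (] }  — shift
  I10: { [D → A n ( .] }  — reduce

I6 contains reduce item [D → d .] and shift items [A → . d D D], [A → . f D], [D → . d] — shift-reduce conflict.

Answer: Yes — I6: [D → d .] vs [A → . d D D]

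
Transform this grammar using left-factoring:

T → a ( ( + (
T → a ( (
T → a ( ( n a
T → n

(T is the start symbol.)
Left-factoring transforms A → αβ₁ | αβ₂ into A → αA' and A' → β₁ | β₂
(α is the longest common prefix among the alternatives). Repeat until
no nonterminal has two alternatives with a common prefix.

Round 1: T has alternatives sharing prefix 'a ( ('. Introduce T': T → a ( ( T'
  Add: T' → + (
  Add: T' → ε
  Add: T' → n a

No remaining common prefixes — done.

Resulting grammar:
T → a ( ( T'
T' → + (
T' → ε
T' → n a
T → n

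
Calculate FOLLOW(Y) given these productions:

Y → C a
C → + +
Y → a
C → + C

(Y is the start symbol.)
To compute FOLLOW(Y), find every occurrence of Y on a right-hand side N → α Y β: add FIRST(β) \ {ε}, and if β is empty or nullable also add FOLLOW(N). Iterate to a fixed point.

Y is the start symbol, so $ ∈ FOLLOW(Y).
Y does not occur on any right-hand side.

Taking the union: FOLLOW(Y) = { $ }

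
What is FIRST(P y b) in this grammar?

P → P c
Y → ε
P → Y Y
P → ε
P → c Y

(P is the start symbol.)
FIRST sets of the non-terminals involved (from the grammar, by fixed-point iteration):
  FIRST(P) = { 'c', ε }

To compute FIRST(P y b), process the symbols left to right:
Symbol P is a non-terminal. Add FIRST(P) \ {ε} = { 'c' }
P is nullable (ε ∈ FIRST(P)), continue to the next symbol.
Symbol y is a terminal. Add 'y' and stop.
FIRST(P y b) = { 'c', 'y' }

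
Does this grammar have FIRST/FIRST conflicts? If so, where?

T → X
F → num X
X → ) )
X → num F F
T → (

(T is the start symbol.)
A FIRST/FIRST conflict occurs when two productions N → α and N → β for the same non-terminal have FIRST(α) ∩ FIRST(β) ≠ ∅ (with ε ∈ FIRST of a nullable right-hand side, so two nullable alternatives also conflict).

FIRST sets of the non-terminals at (or reachable through a nullable prefix from) the front of some alternative:
  FIRST(X) = { ')', 'num' }

Productions for T:
  T → X: FIRST = { ')', 'num' }
  T → (: FIRST = { '(' }
Productions for X:
  X → ) ): FIRST = { ')' }
  X → num F F: FIRST = { 'num' }
F has only one production, so no FIRST/FIRST conflict is possible there.

All alternatives of each non-terminal have pairwise disjoint FIRST sets.

Answer: No FIRST/FIRST conflicts.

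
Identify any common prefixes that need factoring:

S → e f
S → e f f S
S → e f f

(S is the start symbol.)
Left-factoring is needed when two productions for the same non-terminal
share a common prefix on the right-hand side.

Productions for S:
  S → e f
  S → e f f S
  S → e f f

Found common prefix 'e f' in productions for S

Answer: Yes, S has productions with common prefix 'e f'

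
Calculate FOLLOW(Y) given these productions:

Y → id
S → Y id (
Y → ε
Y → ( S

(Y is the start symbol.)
To compute FOLLOW(Y), find every occurrence of Y on a right-hand side N → α Y β: add FIRST(β) \ {ε}, and if β is empty or nullable also add FOLLOW(N). Iterate to a fixed point.

Y is the start symbol, so $ ∈ FOLLOW(Y).
In S → Y id (: Y is followed by id '(', add FIRST(id '(') \ {ε} = { 'id' }

Taking the union: FOLLOW(Y) = { $, 'id' }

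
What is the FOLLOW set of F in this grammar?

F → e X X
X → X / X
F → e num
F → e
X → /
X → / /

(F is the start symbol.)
{ $ }

To compute FOLLOW(F), find every occurrence of F on a right-hand side N → α F β: add FIRST(β) \ {ε}, and if β is empty or nullable also add FOLLOW(N). Iterate to a fixed point.

F is the start symbol, so $ ∈ FOLLOW(F).
F does not occur on any right-hand side.

Taking the union: FOLLOW(F) = { $ }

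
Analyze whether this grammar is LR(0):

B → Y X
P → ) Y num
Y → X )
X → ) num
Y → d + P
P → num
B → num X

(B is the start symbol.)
Yes, the grammar is LR(0)

A grammar is LR(0) if no state in the canonical LR(0) collection has:
  - both a shift item (dot before a terminal) and a complete item (shift-reduce conflict), or
  - two or more complete items (reduce-reduce conflict; the accept item [B' → B .] counts as a complete item here).

Augment with B' → B and build the canonical LR(0) collection (I0 = CLOSURE({[B' → . B]}), then GOTO on every symbol after a dot until no new states appear). It has 17 states:
  I0: { [B → . Y X], [B → . num X], [B' → . B], [X → . ) num], [Y → . X )], [Y → . d + P] }  — shift
  I1: { [X → ) . num] }  — shift
  I2: { [B' → B .] }  — accept
  I3: { [Y → X . )] }  — shift
  I4: { [B → Y . X], [X → . ) num] }  — shift
  I5: { [Y → d . + P] }  — shift
  I6: { [B → num . X], [X → . ) num] }  — shift
  I7: { [B → num X .] }  — reduce
  I8: { [P → . ) Y num], [P → . num], [Y → d + . P] }  — shift
  I9: { [P → ) . Y num], [X → . ) num], [Y → . X )], [Y → . d + P] }  — shift
  I10: { [Y → d + P .] }  — reduce
  I11: { [P → num .] }  — reduce
  I12: { [P → ) Y . num] }  — shift
  I13: { [P → ) Y num .] }  — reduce
  I14: { [B → Y X .] }  — reduce
  I15: { [Y → X ) .] }  — reduce
  I16: { [X → ) num .] }  — reduce

Every state is either a pure shift/goto state or contains exactly one complete item and nothing to shift — no conflicts. The grammar is LR(0).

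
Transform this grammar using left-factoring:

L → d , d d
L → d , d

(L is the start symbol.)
Left-factoring transforms A → αβ₁ | αβ₂ into A → αA' and A' → β₁ | β₂
(α is the longest common prefix among the alternatives). Repeat until
no nonterminal has two alternatives with a common prefix.

Round 1: L has alternatives sharing prefix 'd , d'. Introduce L': L → d , d L'
  Add: L' → d
  Add: L' → ε

No remaining common prefixes — done.

Resulting grammar:
L → d , d L'
L' → d
L' → ε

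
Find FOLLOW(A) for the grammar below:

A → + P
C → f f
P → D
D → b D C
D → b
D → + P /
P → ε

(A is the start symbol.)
To compute FOLLOW(A), find every occurrence of A on a right-hand side N → α A β: add FIRST(β) \ {ε}, and if β is empty or nullable also add FOLLOW(N). Iterate to a fixed point.

A is the start symbol, so $ ∈ FOLLOW(A).
A does not occur on any right-hand side.

Taking the union: FOLLOW(A) = { $ }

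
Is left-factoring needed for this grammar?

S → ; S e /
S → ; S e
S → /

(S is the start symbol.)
Yes, S has productions with common prefix '; S e'

Left-factoring is needed when two productions for the same non-terminal
share a common prefix on the right-hand side.

Productions for S:
  S → ; S e /
  S → ; S e
  S → /

Found common prefix '; S e' in productions for S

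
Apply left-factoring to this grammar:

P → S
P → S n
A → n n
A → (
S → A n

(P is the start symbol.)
Left-factoring transforms A → αβ₁ | αβ₂ into A → αA' and A' → β₁ | β₂
(α is the longest common prefix among the alternatives). Repeat until
no nonterminal has two alternatives with a common prefix.

Round 1: P has alternatives sharing prefix 'S'. Introduce P': P → S P'
  Add: P' → ε
  Add: P' → n

No remaining common prefixes — done.

Resulting grammar:
P → S P'
P' → ε
P' → n
A → n n
A → (
S → A n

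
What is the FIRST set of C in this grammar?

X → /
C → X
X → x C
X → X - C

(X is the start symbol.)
{ '/', 'x' }

To compute FIRST(C), examine every production with C on the left-hand side, reading each right-hand side left to right until a non-nullable symbol is reached.

FIRST sets of the other non-terminals involved (by the same procedure, iterated to a fixed point):
  FIRST(X) = { '/', 'x' }

From C → X:
  - X is a non-terminal: add FIRST(X) \ {ε} = { '/', 'x' }
    X is not nullable, so stop

Collecting: FIRST(C) = { '/', 'x' }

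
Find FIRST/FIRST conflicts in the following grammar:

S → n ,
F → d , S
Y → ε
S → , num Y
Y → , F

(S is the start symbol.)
No FIRST/FIRST conflicts.

Productions for S:
  S → n ,: FIRST = { 'n' }
  S → , num Y: FIRST = { ',' }
Productions for Y:
  Y → ε: FIRST = { ε }
  Y → , F: FIRST = { ',' }
F has only one production, so no FIRST/FIRST conflict is possible there.

All alternatives of each non-terminal have pairwise disjoint FIRST sets.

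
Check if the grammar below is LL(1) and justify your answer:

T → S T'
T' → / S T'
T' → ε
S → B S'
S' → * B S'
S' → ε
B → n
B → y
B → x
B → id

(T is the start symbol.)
Yes, the grammar is LL(1).

Relevant sets:
  FOLLOW(T') = { $ }
  FOLLOW(S') = { $, '/' }

For T':
  PREDICT(T' → '/' S T') = { '/' }
  PREDICT(T' → ε) = { $ }
For S':
  PREDICT(S' → '*' B S') = { '*' }
  PREDICT(S' → ε) = { $, '/' }
For B:
  PREDICT(B → n) = { 'n' }
  PREDICT(B → y) = { 'y' }
  PREDICT(B → x) = { 'x' }
  PREDICT(B → id) = { 'id' }
T, S have a single production, so nothing to check there.

All predict sets are disjoint. The grammar IS LL(1).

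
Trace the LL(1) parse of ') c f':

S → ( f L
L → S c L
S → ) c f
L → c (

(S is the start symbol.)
Stack is shown with the top on the left.

Stack    Input    Action
------------------------
S $      ) c f $  output S → ) c f
) c f $  ) c f $  match ')'
c f $    c f $    match 'c'
f $      f $      match 'f'
$        $        accept

The string is accepted.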